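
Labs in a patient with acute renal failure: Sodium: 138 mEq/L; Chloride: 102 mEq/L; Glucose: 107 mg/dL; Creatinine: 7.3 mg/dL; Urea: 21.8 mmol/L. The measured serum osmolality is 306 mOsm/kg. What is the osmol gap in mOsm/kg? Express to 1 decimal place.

2.3 mOsm/kg

Calculated osmolality = 2·Na + glucose/18 + urea
= 2·138 + 107/18 + 21.8
= 276 + 5.94 + 21.80
= 303.74 mOsm/kg ≈ 303.7 mOsm/kg
Osmolar gap = measured − calculated = 306 − 303.7 = 2.3 mOsm/kg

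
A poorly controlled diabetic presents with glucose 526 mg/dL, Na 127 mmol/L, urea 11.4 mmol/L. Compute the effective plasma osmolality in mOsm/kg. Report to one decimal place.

283.2 mOsm/kg

Effective osmolality excludes urea (freely permeant across cell membranes):
2·Na + glucose/18
= 2·127 + 526/18
= 254 + 29.22
= 283.22 mOsm/kg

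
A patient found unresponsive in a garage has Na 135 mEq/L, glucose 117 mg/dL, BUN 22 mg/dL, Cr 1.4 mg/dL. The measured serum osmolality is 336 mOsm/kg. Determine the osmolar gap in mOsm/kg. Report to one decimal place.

Calculated osmolality = 2·Na + glucose/18 + BUN/2.8
= 2·135 + 117/18 + 22/2.8
= 270 + 6.50 + 7.86
= 284.36 mOsm/kg ≈ 284.4 mOsm/kg
Osmolar gap = measured − calculated = 336 − 284.4 = 51.6 mOsm/kg

51.6 mOsm/kg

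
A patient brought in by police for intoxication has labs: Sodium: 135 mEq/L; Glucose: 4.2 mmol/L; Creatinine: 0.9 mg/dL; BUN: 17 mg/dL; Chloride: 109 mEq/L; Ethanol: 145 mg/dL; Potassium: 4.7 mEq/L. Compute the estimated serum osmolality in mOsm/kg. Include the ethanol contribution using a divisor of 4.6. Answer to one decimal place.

Calculated osmolality = 2·Na + glucose + BUN/2.8 + ethanol/4.6
= 2·135 + 4.2 + 17/2.8 + 145/4.6
= 270 + 4.20 + 6.07 + 31.52
= 311.79 mOsm/kg

311.8 mOsm/kg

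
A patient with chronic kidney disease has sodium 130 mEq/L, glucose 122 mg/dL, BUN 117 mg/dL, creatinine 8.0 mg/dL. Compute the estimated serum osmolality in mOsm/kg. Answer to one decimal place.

Calculated osmolality = 2·Na + glucose/18 + BUN/2.8
= 2·130 + 122/18 + 117/2.8
= 260 + 6.78 + 41.79
= 308.57 mOsm/kg

308.6 mOsm/kg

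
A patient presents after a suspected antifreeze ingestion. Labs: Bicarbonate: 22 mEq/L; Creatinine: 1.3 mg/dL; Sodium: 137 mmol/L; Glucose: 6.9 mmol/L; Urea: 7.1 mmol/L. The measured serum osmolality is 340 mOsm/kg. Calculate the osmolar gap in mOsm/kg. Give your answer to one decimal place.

Calculated osmolality = 2·Na + glucose + urea
= 2·137 + 6.9 + 7.1
= 274 + 6.90 + 7.10
= 288 mOsm/kg ≈ 288.0 mOsm/kg
Osmolar gap = measured − calculated = 340 − 288.0 = 52.0 mOsm/kg

52.0 mOsm/kg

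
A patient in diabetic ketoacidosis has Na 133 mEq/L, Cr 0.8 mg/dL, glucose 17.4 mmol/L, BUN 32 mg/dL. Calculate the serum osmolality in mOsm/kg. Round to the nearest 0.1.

294.8 mOsm/kg

Calculated osmolality = 2·Na + glucose + BUN/2.8
= 2·133 + 17.4 + 32/2.8
= 266 + 17.40 + 11.43
= 294.83 mOsm/kg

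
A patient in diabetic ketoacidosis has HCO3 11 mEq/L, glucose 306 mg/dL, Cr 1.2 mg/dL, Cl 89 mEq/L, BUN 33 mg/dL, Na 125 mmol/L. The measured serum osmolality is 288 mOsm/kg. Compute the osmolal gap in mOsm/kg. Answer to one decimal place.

Calculated osmolality = 2·Na + glucose/18 + BUN/2.8
= 2·125 + 306/18 + 33/2.8
= 250 + 17 + 11.79
= 278.79 mOsm/kg ≈ 278.8 mOsm/kg
Osmolar gap = measured − calculated = 288 − 278.8 = 9.2 mOsm/kg

9.2 mOsm/kg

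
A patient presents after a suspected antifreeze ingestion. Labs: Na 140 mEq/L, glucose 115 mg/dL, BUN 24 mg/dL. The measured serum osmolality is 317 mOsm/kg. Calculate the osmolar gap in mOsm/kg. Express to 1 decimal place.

Calculated osmolality = 2·Na + glucose/18 + BUN/2.8
= 2·140 + 115/18 + 24/2.8
= 280 + 6.39 + 8.57
= 294.96 mOsm/kg ≈ 295.0 mOsm/kg
Osmolar gap = measured − calculated = 317 − 295.0 = 22.0 mOsm/kg

22.0 mOsm/kg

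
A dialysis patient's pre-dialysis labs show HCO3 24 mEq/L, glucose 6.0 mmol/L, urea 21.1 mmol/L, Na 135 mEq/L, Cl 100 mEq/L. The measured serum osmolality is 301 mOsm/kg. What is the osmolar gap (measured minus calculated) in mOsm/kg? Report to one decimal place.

3.9 mOsm/kg

Calculated osmolality = 2·Na + glucose + urea
= 2·135 + 6 + 21.1
= 270 + 6 + 21.10
= 297.1 mOsm/kg ≈ 297.1 mOsm/kg
Osmolar gap = measured − calculated = 301 − 297.1 = 3.9 mOsm/kg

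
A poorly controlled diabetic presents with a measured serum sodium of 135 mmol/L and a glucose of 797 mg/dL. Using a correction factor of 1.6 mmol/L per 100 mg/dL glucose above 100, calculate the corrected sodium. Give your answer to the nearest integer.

146 mmol/L

Corrected Na = measured Na + 1.6 · (glucose − 100)/100
= 135 + 1.6 · (797 − 100)/100
= 135 + 11.2
= 146.2 mmol/L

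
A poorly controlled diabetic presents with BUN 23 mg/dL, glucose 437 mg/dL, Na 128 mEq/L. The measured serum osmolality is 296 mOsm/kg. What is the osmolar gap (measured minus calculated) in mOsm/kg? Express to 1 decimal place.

7.5 mOsm/kg

Calculated osmolality = 2·Na + glucose/18 + BUN/2.8
= 2·128 + 437/18 + 23/2.8
= 256 + 24.28 + 8.21
= 288.49 mOsm/kg ≈ 288.5 mOsm/kg
Osmolar gap = measured − calculated = 296 − 288.5 = 7.5 mOsm/kg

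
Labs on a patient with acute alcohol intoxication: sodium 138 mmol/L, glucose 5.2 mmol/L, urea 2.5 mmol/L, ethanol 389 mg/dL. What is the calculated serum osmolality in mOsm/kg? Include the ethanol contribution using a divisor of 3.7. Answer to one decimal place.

388.8 mOsm/kg

Calculated osmolality = 2·Na + glucose + urea + ethanol/3.7
= 2·138 + 5.2 + 2.5 + 389/3.7
= 276 + 5.20 + 2.50 + 105.14
= 388.84 mOsm/kg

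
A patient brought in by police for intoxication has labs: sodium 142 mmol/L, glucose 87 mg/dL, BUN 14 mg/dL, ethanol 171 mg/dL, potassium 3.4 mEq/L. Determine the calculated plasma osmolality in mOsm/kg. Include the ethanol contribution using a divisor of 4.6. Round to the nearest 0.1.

331.0 mOsm/kg

Calculated osmolality = 2·Na + glucose/18 + BUN/2.8 + ethanol/4.6
= 2·142 + 87/18 + 14/2.8 + 171/4.6
= 284 + 4.83 + 5 + 37.17
= 331 mOsm/kg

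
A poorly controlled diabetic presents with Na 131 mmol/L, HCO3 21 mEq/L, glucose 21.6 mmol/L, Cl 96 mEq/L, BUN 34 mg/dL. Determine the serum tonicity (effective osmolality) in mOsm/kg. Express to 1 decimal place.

283.6 mOsm/kg

Effective osmolality excludes urea (freely permeant across cell membranes):
2·Na + glucose
= 2·131 + 21.6
= 262 + 21.6
= 283.6 mOsm/kg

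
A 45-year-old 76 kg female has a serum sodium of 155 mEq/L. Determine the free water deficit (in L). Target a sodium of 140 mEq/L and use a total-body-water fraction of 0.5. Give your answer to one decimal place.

4.1 L

TBW = 0.5 · 76 = 38 L
Free water deficit = TBW · (Na/140 − 1)
= 38 · (155/140 − 1)
= 38 · 0.1071
= 4.07 L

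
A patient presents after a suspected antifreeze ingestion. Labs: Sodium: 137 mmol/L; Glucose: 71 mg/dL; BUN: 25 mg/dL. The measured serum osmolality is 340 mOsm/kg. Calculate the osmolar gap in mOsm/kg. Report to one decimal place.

53.1 mOsm/kg

Calculated osmolality = 2·Na + glucose/18 + BUN/2.8
= 2·137 + 71/18 + 25/2.8
= 274 + 3.94 + 8.93
= 286.87 mOsm/kg ≈ 286.9 mOsm/kg
Osmolar gap = measured − calculated = 340 − 286.9 = 53.1 mOsm/kg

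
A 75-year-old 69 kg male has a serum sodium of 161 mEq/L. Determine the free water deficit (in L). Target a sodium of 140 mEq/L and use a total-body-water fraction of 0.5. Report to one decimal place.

5.2 L

TBW = 0.5 · 69 = 34.5 L
Free water deficit = TBW · (Na/140 − 1)
= 34.5 · (161/140 − 1)
= 34.5 · 0.15
= 5.17 L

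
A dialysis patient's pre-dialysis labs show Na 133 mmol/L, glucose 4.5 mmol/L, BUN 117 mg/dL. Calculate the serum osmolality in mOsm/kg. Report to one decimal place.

Calculated osmolality = 2·Na + glucose + BUN/2.8
= 2·133 + 4.5 + 117/2.8
= 266 + 4.50 + 41.79
= 312.29 mOsm/kg

312.3 mOsm/kg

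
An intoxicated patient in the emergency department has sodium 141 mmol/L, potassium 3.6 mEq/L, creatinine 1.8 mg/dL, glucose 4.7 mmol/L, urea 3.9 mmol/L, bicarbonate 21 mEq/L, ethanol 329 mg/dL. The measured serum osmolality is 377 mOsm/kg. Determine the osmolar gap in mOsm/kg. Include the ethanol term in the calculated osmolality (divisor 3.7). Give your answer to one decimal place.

Calculated osmolality = 2·Na + glucose + urea + ethanol/3.7
= 2·141 + 4.7 + 3.9 + 329/3.7
= 282 + 4.70 + 3.90 + 88.92
= 379.52 mOsm/kg ≈ 379.5 mOsm/kg
Osmolar gap = measured − calculated = 377 − 379.5 = -2.5 mOsm/kg

-2.5 mOsm/kg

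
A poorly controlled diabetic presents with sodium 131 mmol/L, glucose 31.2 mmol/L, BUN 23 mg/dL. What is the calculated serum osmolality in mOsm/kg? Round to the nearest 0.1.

301.4 mOsm/kg

Calculated osmolality = 2·Na + glucose + BUN/2.8
= 2·131 + 31.2 + 23/2.8
= 262 + 31.20 + 8.21
= 301.41 mOsm/kg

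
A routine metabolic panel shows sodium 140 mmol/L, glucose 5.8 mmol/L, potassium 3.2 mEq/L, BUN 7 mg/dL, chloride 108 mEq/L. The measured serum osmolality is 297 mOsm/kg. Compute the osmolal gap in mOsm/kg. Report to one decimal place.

8.7 mOsm/kg

Calculated osmolality = 2·Na + glucose + BUN/2.8
= 2·140 + 5.8 + 7/2.8
= 280 + 5.80 + 2.50
= 288.3 mOsm/kg ≈ 288.3 mOsm/kg
Osmolar gap = measured − calculated = 297 − 288.3 = 8.7 mOsm/kg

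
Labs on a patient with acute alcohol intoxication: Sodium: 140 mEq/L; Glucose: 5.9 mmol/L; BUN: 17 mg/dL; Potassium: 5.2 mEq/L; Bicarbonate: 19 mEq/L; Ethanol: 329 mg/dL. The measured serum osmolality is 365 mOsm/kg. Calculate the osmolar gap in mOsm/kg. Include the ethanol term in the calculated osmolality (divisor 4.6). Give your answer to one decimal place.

1.5 mOsm/kg

Calculated osmolality = 2·Na + glucose + BUN/2.8 + ethanol/4.6
= 2·140 + 5.9 + 17/2.8 + 329/4.6
= 280 + 5.90 + 6.07 + 71.52
= 363.49 mOsm/kg ≈ 363.5 mOsm/kg
Osmolar gap = measured − calculated = 365 − 363.5 = 1.5 mOsm/kg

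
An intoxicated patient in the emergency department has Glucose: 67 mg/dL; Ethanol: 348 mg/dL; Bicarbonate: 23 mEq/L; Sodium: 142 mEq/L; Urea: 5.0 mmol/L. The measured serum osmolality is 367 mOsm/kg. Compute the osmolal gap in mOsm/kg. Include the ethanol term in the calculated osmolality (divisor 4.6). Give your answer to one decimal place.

-1.4 mOsm/kg

Calculated osmolality = 2·Na + glucose/18 + urea + ethanol/4.6
= 2·142 + 67/18 + 5 + 348/4.6
= 284 + 3.72 + 5 + 75.65
= 368.37 mOsm/kg ≈ 368.4 mOsm/kg
Osmolar gap = measured − calculated = 367 − 368.4 = -1.4 mOsm/kg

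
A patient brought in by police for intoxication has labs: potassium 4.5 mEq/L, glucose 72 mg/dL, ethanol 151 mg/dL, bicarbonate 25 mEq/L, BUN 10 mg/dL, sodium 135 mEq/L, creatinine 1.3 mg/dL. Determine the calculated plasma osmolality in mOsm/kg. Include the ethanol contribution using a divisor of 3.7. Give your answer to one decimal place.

318.4 mOsm/kg

Calculated osmolality = 2·Na + glucose/18 + BUN/2.8 + ethanol/3.7
= 2·135 + 72/18 + 10/2.8 + 151/3.7
= 270 + 4 + 3.57 + 40.81
= 318.38 mOsm/kg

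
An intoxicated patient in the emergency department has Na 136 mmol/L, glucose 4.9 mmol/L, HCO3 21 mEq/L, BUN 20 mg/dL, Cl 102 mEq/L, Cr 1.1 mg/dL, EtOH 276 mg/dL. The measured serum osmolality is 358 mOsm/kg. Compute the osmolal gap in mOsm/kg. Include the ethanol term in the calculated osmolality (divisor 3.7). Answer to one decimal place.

-0.6 mOsm/kg

Calculated osmolality = 2·Na + glucose + BUN/2.8 + ethanol/3.7
= 2·136 + 4.9 + 20/2.8 + 276/3.7
= 272 + 4.90 + 7.14 + 74.59
= 358.63 mOsm/kg ≈ 358.6 mOsm/kg
Osmolar gap = measured − calculated = 358 − 358.6 = -0.6 mOsm/kg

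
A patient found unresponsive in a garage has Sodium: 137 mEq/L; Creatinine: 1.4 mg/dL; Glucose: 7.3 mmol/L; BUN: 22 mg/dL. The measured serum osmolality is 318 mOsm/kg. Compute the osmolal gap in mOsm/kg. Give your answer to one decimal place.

28.8 mOsm/kg

Calculated osmolality = 2·Na + glucose + BUN/2.8
= 2·137 + 7.3 + 22/2.8
= 274 + 7.30 + 7.86
= 289.16 mOsm/kg ≈ 289.2 mOsm/kg
Osmolar gap = measured − calculated = 318 − 289.2 = 28.8 mOsm/kg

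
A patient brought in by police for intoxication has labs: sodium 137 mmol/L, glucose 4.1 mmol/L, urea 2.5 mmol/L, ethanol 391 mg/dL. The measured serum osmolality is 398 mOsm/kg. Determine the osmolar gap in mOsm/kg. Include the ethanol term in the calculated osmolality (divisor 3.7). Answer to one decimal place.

Calculated osmolality = 2·Na + glucose + urea + ethanol/3.7
= 2·137 + 4.1 + 2.5 + 391/3.7
= 274 + 4.10 + 2.50 + 105.68
= 386.28 mOsm/kg ≈ 386.3 mOsm/kg
Osmolar gap = measured − calculated = 398 − 386.3 = 11.7 mOsm/kg

11.7 mOsm/kg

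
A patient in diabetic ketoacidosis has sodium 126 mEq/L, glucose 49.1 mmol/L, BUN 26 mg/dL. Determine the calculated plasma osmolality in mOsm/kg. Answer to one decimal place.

Calculated osmolality = 2·Na + glucose + BUN/2.8
= 2·126 + 49.1 + 26/2.8
= 252 + 49.10 + 9.29
= 310.39 mOsm/kg

310.4 mOsm/kg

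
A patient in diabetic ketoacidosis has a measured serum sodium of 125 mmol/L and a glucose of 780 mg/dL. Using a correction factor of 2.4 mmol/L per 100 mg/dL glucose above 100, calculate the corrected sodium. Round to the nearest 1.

Corrected Na = measured Na + 2.4 · (glucose − 100)/100
= 125 + 2.4 · (780 − 100)/100
= 125 + 16.3
= 141.3 mmol/L

141 mmol/L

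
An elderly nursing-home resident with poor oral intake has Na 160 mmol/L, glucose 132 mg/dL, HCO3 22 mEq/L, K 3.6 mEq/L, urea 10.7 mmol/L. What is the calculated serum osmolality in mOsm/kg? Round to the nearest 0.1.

338.0 mOsm/kg

Calculated osmolality = 2·Na + glucose/18 + urea
= 2·160 + 132/18 + 10.7
= 320 + 7.33 + 10.70
= 338.03 mOsm/kg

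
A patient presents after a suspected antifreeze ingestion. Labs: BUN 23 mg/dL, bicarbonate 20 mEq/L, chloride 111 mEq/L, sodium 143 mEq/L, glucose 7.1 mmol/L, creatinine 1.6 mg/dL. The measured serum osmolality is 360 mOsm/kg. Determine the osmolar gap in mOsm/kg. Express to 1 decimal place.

58.7 mOsm/kg

Calculated osmolality = 2·Na + glucose + BUN/2.8
= 2·143 + 7.1 + 23/2.8
= 286 + 7.10 + 8.21
= 301.31 mOsm/kg ≈ 301.3 mOsm/kg
Osmolar gap = measured − calculated = 360 − 301.3 = 58.7 mOsm/kg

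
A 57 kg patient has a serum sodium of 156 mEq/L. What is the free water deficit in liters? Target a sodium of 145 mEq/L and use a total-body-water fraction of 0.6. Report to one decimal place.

2.6 L

TBW = 0.6 · 57 = 34.2 L
Free water deficit = TBW · (Na/145 − 1)
= 34.2 · (156/145 − 1)
= 34.2 · 0.0759
= 2.6 L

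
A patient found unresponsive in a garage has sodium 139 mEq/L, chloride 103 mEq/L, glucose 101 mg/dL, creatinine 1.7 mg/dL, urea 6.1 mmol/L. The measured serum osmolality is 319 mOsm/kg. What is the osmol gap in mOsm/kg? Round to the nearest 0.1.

Calculated osmolality = 2·Na + glucose/18 + urea
= 2·139 + 101/18 + 6.1
= 278 + 5.61 + 6.10
= 289.71 mOsm/kg ≈ 289.7 mOsm/kg
Osmolar gap = measured − calculated = 319 − 289.7 = 29.3 mOsm/kg

29.3 mOsm/kg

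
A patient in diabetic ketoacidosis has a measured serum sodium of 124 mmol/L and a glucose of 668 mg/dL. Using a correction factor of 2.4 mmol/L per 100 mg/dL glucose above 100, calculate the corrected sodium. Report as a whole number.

138 mmol/L

Corrected Na = measured Na + 2.4 · (glucose − 100)/100
= 124 + 2.4 · (668 − 100)/100
= 124 + 13.6
= 137.6 mmol/L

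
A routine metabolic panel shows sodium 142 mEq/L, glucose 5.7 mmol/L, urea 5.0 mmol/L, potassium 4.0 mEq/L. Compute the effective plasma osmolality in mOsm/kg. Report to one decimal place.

289.7 mOsm/kg

Effective osmolality excludes urea (freely permeant across cell membranes):
2·Na + glucose
= 2·142 + 5.7
= 284 + 5.7
= 289.7 mOsm/kg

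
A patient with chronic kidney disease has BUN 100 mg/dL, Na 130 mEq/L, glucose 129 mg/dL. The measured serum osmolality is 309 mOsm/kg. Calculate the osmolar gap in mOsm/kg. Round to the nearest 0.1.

6.1 mOsm/kg

Calculated osmolality = 2·Na + glucose/18 + BUN/2.8
= 2·130 + 129/18 + 100/2.8
= 260 + 7.17 + 35.71
= 302.88 mOsm/kg ≈ 302.9 mOsm/kg
Osmolar gap = measured − calculated = 309 − 302.9 = 6.1 mOsm/kg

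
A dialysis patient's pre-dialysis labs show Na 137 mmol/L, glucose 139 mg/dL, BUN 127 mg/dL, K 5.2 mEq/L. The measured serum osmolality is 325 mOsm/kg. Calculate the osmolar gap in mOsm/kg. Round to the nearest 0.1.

-2.1 mOsm/kg

Calculated osmolality = 2·Na + glucose/18 + BUN/2.8
= 2·137 + 139/18 + 127/2.8
= 274 + 7.72 + 45.36
= 327.08 mOsm/kg ≈ 327.1 mOsm/kg
Osmolar gap = measured − calculated = 325 − 327.1 = -2.1 mOsm/kg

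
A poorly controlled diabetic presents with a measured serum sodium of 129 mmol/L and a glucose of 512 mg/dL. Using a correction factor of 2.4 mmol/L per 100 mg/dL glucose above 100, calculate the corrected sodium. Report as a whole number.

Corrected Na = measured Na + 2.4 · (glucose − 100)/100
= 129 + 2.4 · (512 − 100)/100
= 129 + 9.9
= 138.9 mmol/L

139 mmol/L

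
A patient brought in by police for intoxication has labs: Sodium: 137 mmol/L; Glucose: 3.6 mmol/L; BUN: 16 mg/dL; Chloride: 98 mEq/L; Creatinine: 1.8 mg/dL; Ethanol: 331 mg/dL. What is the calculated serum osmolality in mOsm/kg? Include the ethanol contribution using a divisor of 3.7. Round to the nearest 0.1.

Calculated osmolality = 2·Na + glucose + BUN/2.8 + ethanol/3.7
= 2·137 + 3.6 + 16/2.8 + 331/3.7
= 274 + 3.60 + 5.71 + 89.46
= 372.77 mOsm/kg

372.8 mOsm/kg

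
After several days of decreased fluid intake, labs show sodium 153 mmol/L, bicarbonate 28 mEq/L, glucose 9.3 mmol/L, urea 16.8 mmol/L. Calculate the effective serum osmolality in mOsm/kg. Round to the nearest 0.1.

315.3 mOsm/kg

Effective osmolality excludes urea (freely permeant across cell membranes):
2·Na + glucose
= 2·153 + 9.3
= 306 + 9.3
= 315.3 mOsm/kg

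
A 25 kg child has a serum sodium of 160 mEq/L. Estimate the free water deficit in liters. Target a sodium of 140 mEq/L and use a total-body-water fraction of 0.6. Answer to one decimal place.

TBW = 0.6 · 25 = 15 L
Free water deficit = TBW · (Na/140 − 1)
= 15 · (160/140 − 1)
= 15 · 0.1429
= 2.14 L

2.1 L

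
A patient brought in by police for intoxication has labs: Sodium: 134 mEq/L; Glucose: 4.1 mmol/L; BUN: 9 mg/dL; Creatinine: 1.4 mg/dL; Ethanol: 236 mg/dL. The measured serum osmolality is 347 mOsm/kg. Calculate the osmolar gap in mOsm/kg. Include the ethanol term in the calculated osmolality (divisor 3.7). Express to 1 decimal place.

7.9 mOsm/kg

Calculated osmolality = 2·Na + glucose + BUN/2.8 + ethanol/3.7
= 2·134 + 4.1 + 9/2.8 + 236/3.7
= 268 + 4.10 + 3.21 + 63.78
= 339.09 mOsm/kg ≈ 339.1 mOsm/kg
Osmolar gap = measured − calculated = 347 − 339.1 = 7.9 mOsm/kg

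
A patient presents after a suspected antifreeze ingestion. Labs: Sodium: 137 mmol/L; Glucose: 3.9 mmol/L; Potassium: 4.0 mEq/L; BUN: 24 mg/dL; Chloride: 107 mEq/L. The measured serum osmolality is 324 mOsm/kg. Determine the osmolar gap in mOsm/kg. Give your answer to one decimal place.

Calculated osmolality = 2·Na + glucose + BUN/2.8
= 2·137 + 3.9 + 24/2.8
= 274 + 3.90 + 8.57
= 286.47 mOsm/kg ≈ 286.5 mOsm/kg
Osmolar gap = measured − calculated = 324 − 286.5 = 37.5 mOsm/kg

37.5 mOsm/kg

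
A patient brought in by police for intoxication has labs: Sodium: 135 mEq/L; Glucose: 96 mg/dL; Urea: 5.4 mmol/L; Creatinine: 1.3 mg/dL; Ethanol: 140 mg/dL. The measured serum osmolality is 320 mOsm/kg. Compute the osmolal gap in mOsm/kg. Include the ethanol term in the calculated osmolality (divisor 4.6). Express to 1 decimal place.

8.8 mOsm/kg

Calculated osmolality = 2·Na + glucose/18 + urea + ethanol/4.6
= 2·135 + 96/18 + 5.4 + 140/4.6
= 270 + 5.33 + 5.40 + 30.43
= 311.16 mOsm/kg ≈ 311.2 mOsm/kg
Osmolar gap = measured − calculated = 320 − 311.2 = 8.8 mOsm/kg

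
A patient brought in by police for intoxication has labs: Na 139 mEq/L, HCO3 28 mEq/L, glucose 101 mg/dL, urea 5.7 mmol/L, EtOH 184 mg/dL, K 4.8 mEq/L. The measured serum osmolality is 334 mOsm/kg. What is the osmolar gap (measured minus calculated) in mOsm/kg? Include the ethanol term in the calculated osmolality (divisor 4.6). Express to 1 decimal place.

4.7 mOsm/kg

Calculated osmolality = 2·Na + glucose/18 + urea + ethanol/4.6
= 2·139 + 101/18 + 5.7 + 184/4.6
= 278 + 5.61 + 5.70 + 40
= 329.31 mOsm/kg ≈ 329.3 mOsm/kg
Osmolar gap = measured − calculated = 334 − 329.3 = 4.7 mOsm/kg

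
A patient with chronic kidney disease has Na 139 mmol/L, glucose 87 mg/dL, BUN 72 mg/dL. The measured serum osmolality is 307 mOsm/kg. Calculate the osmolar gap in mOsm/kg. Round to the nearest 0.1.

-1.5 mOsm/kg

Calculated osmolality = 2·Na + glucose/18 + BUN/2.8
= 2·139 + 87/18 + 72/2.8
= 278 + 4.83 + 25.71
= 308.54 mOsm/kg ≈ 308.5 mOsm/kg
Osmolar gap = measured − calculated = 307 − 308.5 = -1.5 mOsm/kg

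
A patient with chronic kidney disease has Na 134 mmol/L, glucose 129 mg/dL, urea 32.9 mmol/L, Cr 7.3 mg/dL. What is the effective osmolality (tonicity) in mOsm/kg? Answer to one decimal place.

Effective osmolality excludes urea (freely permeant across cell membranes):
2·Na + glucose/18
= 2·134 + 129/18
= 268 + 7.17
= 275.17 mOsm/kg

275.2 mOsm/kg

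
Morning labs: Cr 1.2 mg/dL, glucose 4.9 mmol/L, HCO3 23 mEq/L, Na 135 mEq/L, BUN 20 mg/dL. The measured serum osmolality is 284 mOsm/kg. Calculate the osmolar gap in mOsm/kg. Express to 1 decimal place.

Calculated osmolality = 2·Na + glucose + BUN/2.8
= 2·135 + 4.9 + 20/2.8
= 270 + 4.90 + 7.14
= 282.04 mOsm/kg ≈ 282.0 mOsm/kg
Osmolar gap = measured − calculated = 284 − 282.0 = 2.0 mOsm/kg

2.0 mOsm/kg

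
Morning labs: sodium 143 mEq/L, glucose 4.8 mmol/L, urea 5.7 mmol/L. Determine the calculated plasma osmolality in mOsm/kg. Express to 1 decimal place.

Calculated osmolality = 2·Na + glucose + urea
= 2·143 + 4.8 + 5.7
= 286 + 4.80 + 5.70
= 296.5 mOsm/kg

296.5 mOsm/kg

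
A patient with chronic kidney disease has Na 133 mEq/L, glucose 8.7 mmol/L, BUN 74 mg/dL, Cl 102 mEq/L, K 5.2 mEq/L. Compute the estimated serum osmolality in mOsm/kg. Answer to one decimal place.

Calculated osmolality = 2·Na + glucose + BUN/2.8
= 2·133 + 8.7 + 74/2.8
= 266 + 8.70 + 26.43
= 301.13 mOsm/kg

301.1 mOsm/kg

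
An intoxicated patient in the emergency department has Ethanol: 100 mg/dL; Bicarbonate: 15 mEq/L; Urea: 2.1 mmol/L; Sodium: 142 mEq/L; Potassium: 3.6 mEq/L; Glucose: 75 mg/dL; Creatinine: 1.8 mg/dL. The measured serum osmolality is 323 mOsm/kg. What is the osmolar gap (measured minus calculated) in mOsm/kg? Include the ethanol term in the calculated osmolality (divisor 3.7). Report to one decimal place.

5.7 mOsm/kg

Calculated osmolality = 2·Na + glucose/18 + urea + ethanol/3.7
= 2·142 + 75/18 + 2.1 + 100/3.7
= 284 + 4.17 + 2.10 + 27.03
= 317.3 mOsm/kg ≈ 317.3 mOsm/kg
Osmolar gap = measured − calculated = 323 − 317.3 = 5.7 mOsm/kg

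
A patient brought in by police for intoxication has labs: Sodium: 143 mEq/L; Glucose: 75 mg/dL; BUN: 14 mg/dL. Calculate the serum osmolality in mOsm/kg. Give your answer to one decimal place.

295.2 mOsm/kg

Calculated osmolality = 2·Na + glucose/18 + BUN/2.8
= 2·143 + 75/18 + 14/2.8
= 286 + 4.17 + 5
= 295.17 mOsm/kg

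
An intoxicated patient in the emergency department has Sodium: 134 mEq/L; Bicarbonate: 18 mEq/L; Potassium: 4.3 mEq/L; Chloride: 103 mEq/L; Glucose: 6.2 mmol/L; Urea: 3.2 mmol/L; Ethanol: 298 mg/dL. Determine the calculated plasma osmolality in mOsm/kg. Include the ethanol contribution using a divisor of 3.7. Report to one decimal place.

Calculated osmolality = 2·Na + glucose + urea + ethanol/3.7
= 2·134 + 6.2 + 3.2 + 298/3.7
= 268 + 6.20 + 3.20 + 80.54
= 357.94 mOsm/kg

357.9 mOsm/kg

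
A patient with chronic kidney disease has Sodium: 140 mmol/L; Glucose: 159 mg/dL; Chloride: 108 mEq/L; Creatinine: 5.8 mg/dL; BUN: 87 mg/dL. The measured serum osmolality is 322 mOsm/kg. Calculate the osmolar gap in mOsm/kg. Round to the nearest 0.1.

2.1 mOsm/kg

Calculated osmolality = 2·Na + glucose/18 + BUN/2.8
= 2·140 + 159/18 + 87/2.8
= 280 + 8.83 + 31.07
= 319.9 mOsm/kg ≈ 319.9 mOsm/kg
Osmolar gap = measured − calculated = 322 − 319.9 = 2.1 mOsm/kg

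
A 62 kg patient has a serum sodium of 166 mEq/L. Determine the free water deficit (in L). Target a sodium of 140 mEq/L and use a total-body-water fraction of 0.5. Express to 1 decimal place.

5.8 L

TBW = 0.5 · 62 = 31 L
Free water deficit = TBW · (Na/140 − 1)
= 31 · (166/140 − 1)
= 31 · 0.1857
= 5.76 L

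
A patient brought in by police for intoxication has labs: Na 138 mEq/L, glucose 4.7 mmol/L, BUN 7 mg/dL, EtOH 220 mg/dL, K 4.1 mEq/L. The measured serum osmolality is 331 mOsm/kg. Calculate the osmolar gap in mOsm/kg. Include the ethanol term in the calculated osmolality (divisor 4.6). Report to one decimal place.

Calculated osmolality = 2·Na + glucose + BUN/2.8 + ethanol/4.6
= 2·138 + 4.7 + 7/2.8 + 220/4.6
= 276 + 4.70 + 2.50 + 47.83
= 331.03 mOsm/kg ≈ 331.0 mOsm/kg
Osmolar gap = measured − calculated = 331 − 331.0 = 0.0 mOsm/kg

0.0 mOsm/kg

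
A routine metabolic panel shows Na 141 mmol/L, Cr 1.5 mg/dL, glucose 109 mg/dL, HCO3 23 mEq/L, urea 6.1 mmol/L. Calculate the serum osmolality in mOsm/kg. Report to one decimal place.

294.2 mOsm/kg

Calculated osmolality = 2·Na + glucose/18 + urea
= 2·141 + 109/18 + 6.1
= 282 + 6.06 + 6.10
= 294.16 mOsm/kg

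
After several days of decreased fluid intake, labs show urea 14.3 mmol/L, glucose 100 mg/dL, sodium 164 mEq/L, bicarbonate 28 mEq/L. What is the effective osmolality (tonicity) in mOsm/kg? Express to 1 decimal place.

Effective osmolality excludes urea (freely permeant across cell membranes):
2·Na + glucose/18
= 2·164 + 100/18
= 328 + 5.56
= 333.56 mOsm/kg

333.6 mOsm/kg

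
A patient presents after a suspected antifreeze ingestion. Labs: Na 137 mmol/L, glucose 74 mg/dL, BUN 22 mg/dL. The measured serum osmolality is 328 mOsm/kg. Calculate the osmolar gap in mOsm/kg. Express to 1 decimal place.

42.0 mOsm/kg

Calculated osmolality = 2·Na + glucose/18 + BUN/2.8
= 2·137 + 74/18 + 22/2.8
= 274 + 4.11 + 7.86
= 285.97 mOsm/kg ≈ 286.0 mOsm/kg
Osmolar gap = measured − calculated = 328 − 286.0 = 42.0 mOsm/kg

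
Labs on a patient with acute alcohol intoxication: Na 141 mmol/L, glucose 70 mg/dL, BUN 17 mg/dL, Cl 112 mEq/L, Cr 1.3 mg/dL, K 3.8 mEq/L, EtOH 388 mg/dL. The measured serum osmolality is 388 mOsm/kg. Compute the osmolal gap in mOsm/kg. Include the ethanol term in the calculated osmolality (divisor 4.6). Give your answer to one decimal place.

11.7 mOsm/kg

Calculated osmolality = 2·Na + glucose/18 + BUN/2.8 + ethanol/4.6
= 2·141 + 70/18 + 17/2.8 + 388/4.6
= 282 + 3.89 + 6.07 + 84.35
= 376.31 mOsm/kg ≈ 376.3 mOsm/kg
Osmolar gap = measured − calculated = 388 − 376.3 = 11.7 mOsm/kg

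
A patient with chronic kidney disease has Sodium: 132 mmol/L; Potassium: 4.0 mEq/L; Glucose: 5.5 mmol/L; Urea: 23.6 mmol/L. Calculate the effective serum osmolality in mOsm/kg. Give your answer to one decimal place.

269.5 mOsm/kg

Effective osmolality excludes urea (freely permeant across cell membranes):
2·Na + glucose
= 2·132 + 5.5
= 264 + 5.5
= 269.5 mOsm/kg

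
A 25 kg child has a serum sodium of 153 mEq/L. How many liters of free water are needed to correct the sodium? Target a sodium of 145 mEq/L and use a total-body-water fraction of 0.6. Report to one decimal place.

0.8 L

TBW = 0.6 · 25 = 15 L
Free water deficit = TBW · (Na/145 − 1)
= 15 · (153/145 − 1)
= 15 · 0.0552
= 0.83 L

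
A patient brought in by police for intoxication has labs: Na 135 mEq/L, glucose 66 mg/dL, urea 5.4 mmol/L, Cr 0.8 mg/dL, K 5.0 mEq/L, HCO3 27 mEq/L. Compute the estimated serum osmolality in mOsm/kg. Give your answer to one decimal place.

Calculated osmolality = 2·Na + glucose/18 + urea
= 2·135 + 66/18 + 5.4
= 270 + 3.67 + 5.40
= 279.07 mOsm/kg

279.1 mOsm/kg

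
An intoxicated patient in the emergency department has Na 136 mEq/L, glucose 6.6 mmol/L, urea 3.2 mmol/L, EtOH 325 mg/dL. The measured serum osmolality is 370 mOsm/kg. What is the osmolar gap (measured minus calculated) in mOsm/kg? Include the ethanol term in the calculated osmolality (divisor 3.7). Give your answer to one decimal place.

0.4 mOsm/kg

Calculated osmolality = 2·Na + glucose + urea + ethanol/3.7
= 2·136 + 6.6 + 3.2 + 325/3.7
= 272 + 6.60 + 3.20 + 87.84
= 369.64 mOsm/kg ≈ 369.6 mOsm/kg
Osmolar gap = measured − calculated = 370 − 369.6 = 0.4 mOsm/kg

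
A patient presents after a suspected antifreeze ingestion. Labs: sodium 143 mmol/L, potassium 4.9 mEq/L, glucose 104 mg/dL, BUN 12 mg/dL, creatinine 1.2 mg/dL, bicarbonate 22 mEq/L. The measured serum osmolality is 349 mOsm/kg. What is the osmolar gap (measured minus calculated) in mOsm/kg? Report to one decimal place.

Calculated osmolality = 2·Na + glucose/18 + BUN/2.8
= 2·143 + 104/18 + 12/2.8
= 286 + 5.78 + 4.29
= 296.07 mOsm/kg ≈ 296.1 mOsm/kg
Osmolar gap = measured − calculated = 349 − 296.1 = 52.9 mOsm/kg

52.9 mOsm/kg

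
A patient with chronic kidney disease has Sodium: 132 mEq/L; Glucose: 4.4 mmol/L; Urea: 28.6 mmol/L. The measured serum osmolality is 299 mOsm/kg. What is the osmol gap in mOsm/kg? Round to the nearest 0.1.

Calculated osmolality = 2·Na + glucose + urea
= 2·132 + 4.4 + 28.6
= 264 + 4.40 + 28.60
= 297 mOsm/kg ≈ 297.0 mOsm/kg
Osmolar gap = measured − calculated = 299 − 297.0 = 2.0 mOsm/kg

2.0 mOsm/kg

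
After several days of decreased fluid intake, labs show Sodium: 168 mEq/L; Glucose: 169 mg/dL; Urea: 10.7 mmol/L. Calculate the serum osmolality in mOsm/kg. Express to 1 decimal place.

Calculated osmolality = 2·Na + glucose/18 + urea
= 2·168 + 169/18 + 10.7
= 336 + 9.39 + 10.70
= 356.09 mOsm/kg

356.1 mOsm/kg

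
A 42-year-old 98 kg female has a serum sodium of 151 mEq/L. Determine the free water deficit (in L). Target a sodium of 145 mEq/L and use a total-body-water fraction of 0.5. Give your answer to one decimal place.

TBW = 0.5 · 98 = 49 L
Free water deficit = TBW · (Na/145 − 1)
= 49 · (151/145 − 1)
= 49 · 0.0414
= 2.03 L

2.0 L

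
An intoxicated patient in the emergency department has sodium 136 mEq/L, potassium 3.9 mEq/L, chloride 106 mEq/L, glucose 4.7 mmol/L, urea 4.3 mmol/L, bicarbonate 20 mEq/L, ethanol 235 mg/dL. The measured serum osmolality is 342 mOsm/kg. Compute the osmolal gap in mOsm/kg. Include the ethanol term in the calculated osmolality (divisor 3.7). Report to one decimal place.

-2.5 mOsm/kg

Calculated osmolality = 2·Na + glucose + urea + ethanol/3.7
= 2·136 + 4.7 + 4.3 + 235/3.7
= 272 + 4.70 + 4.30 + 63.51
= 344.51 mOsm/kg ≈ 344.5 mOsm/kg
Osmolar gap = measured − calculated = 342 − 344.5 = -2.5 mOsm/kg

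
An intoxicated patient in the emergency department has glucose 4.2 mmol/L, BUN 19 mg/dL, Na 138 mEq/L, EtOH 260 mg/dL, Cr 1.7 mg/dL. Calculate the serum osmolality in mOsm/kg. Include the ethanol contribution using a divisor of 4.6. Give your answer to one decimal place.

Calculated osmolality = 2·Na + glucose + BUN/2.8 + ethanol/4.6
= 2·138 + 4.2 + 19/2.8 + 260/4.6
= 276 + 4.20 + 6.79 + 56.52
= 343.51 mOsm/kg

343.5 mOsm/kg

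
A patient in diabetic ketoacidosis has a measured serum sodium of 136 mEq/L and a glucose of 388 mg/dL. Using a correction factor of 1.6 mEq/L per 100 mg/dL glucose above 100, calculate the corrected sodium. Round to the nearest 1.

141 mEq/L

Corrected Na = measured Na + 1.6 · (glucose − 100)/100
= 136 + 1.6 · (388 − 100)/100
= 136 + 4.6
= 140.6 mEq/L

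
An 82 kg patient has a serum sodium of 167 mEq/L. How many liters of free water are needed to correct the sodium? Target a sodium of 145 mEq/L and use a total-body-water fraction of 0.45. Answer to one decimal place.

5.6 L

TBW = 0.45 · 82 = 36.9 L
Free water deficit = TBW · (Na/145 − 1)
= 36.9 · (167/145 − 1)
= 36.9 · 0.1517
= 5.6 L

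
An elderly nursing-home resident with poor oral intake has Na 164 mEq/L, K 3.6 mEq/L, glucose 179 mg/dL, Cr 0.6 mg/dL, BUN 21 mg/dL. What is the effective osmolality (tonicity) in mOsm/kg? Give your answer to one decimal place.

337.9 mOsm/kg

Effective osmolality excludes urea (freely permeant across cell membranes):
2·Na + glucose/18
= 2·164 + 179/18
= 328 + 9.94
= 337.94 mOsm/kg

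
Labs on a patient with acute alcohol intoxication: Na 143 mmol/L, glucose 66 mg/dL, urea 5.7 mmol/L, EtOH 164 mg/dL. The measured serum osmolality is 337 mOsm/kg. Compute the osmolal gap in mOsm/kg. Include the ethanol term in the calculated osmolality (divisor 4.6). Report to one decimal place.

Calculated osmolality = 2·Na + glucose/18 + urea + ethanol/4.6
= 2·143 + 66/18 + 5.7 + 164/4.6
= 286 + 3.67 + 5.70 + 35.65
= 331.02 mOsm/kg ≈ 331.0 mOsm/kg
Osmolar gap = measured − calculated = 337 − 331.0 = 6.0 mOsm/kg

6.0 mOsm/kg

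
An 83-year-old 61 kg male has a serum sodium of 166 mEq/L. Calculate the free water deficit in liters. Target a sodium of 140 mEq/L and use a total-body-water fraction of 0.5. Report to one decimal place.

TBW = 0.5 · 61 = 30.5 L
Free water deficit = TBW · (Na/140 − 1)
= 30.5 · (166/140 − 1)
= 30.5 · 0.1857
= 5.66 L

5.7 L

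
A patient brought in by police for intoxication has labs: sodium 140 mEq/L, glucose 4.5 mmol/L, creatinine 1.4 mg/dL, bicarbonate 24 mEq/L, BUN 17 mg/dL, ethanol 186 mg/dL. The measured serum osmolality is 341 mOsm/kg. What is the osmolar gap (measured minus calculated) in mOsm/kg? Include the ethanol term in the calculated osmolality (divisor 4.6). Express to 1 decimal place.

10.0 mOsm/kg

Calculated osmolality = 2·Na + glucose + BUN/2.8 + ethanol/4.6
= 2·140 + 4.5 + 17/2.8 + 186/4.6
= 280 + 4.50 + 6.07 + 40.43
= 331 mOsm/kg ≈ 331.0 mOsm/kg
Osmolar gap = measured − calculated = 341 − 331.0 = 10.0 mOsm/kg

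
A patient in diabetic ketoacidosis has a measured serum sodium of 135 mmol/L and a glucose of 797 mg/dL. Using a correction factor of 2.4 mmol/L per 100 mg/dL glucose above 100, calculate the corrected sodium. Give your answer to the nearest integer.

Corrected Na = measured Na + 2.4 · (glucose − 100)/100
= 135 + 2.4 · (797 − 100)/100
= 135 + 16.7
= 151.7 mmol/L

152 mmol/L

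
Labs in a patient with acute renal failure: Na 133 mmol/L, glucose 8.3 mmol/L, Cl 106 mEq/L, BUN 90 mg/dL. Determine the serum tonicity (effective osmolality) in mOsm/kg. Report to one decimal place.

Effective osmolality excludes urea (freely permeant across cell membranes):
2·Na + glucose
= 2·133 + 8.3
= 266 + 8.3
= 274.3 mOsm/kg

274.3 mOsm/kg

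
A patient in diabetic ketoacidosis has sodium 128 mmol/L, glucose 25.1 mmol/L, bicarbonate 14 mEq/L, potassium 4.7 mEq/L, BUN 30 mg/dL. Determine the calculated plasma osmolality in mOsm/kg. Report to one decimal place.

291.8 mOsm/kg

Calculated osmolality = 2·Na + glucose + BUN/2.8
= 2·128 + 25.1 + 30/2.8
= 256 + 25.10 + 10.71
= 291.81 mOsm/kg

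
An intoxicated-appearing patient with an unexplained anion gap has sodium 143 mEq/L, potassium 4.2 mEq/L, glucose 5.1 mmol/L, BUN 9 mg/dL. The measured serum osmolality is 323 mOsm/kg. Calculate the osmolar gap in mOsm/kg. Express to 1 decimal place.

Calculated osmolality = 2·Na + glucose + BUN/2.8
= 2·143 + 5.1 + 9/2.8
= 286 + 5.10 + 3.21
= 294.31 mOsm/kg ≈ 294.3 mOsm/kg
Osmolar gap = measured − calculated = 323 − 294.3 = 28.7 mOsm/kg

28.7 mOsm/kg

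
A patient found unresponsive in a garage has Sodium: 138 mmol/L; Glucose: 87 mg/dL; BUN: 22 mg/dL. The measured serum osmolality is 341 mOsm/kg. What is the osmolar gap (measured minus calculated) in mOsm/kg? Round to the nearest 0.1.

Calculated osmolality = 2·Na + glucose/18 + BUN/2.8
= 2·138 + 87/18 + 22/2.8
= 276 + 4.83 + 7.86
= 288.69 mOsm/kg ≈ 288.7 mOsm/kg
Osmolar gap = measured − calculated = 341 − 288.7 = 52.3 mOsm/kg

52.3 mOsm/kg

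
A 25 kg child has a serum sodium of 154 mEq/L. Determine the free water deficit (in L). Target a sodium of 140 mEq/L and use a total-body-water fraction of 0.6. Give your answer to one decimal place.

TBW = 0.6 · 25 = 15 L
Free water deficit = TBW · (Na/140 − 1)
= 15 · (154/140 − 1)
= 15 · 0.1
= 1.5 L

1.5 L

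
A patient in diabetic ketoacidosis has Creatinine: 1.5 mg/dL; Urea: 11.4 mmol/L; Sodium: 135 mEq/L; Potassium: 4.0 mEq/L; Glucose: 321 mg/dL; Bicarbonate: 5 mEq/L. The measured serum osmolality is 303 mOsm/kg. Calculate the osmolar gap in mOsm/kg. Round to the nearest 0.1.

Calculated osmolality = 2·Na + glucose/18 + urea
= 2·135 + 321/18 + 11.4
= 270 + 17.83 + 11.40
= 299.23 mOsm/kg ≈ 299.2 mOsm/kg
Osmolar gap = measured − calculated = 303 − 299.2 = 3.8 mOsm/kg

3.8 mOsm/kg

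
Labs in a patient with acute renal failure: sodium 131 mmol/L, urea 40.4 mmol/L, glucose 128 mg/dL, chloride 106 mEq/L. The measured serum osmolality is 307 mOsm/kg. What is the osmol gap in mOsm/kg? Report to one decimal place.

Calculated osmolality = 2·Na + glucose/18 + urea
= 2·131 + 128/18 + 40.4
= 262 + 7.11 + 40.40
= 309.51 mOsm/kg ≈ 309.5 mOsm/kg
Osmolar gap = measured − calculated = 307 − 309.5 = -2.5 mOsm/kg

-2.5 mOsm/kg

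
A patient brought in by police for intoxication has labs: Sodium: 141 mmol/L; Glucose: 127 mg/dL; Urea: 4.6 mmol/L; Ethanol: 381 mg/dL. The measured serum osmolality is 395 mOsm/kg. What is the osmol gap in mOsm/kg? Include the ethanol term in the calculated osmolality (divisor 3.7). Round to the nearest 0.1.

Calculated osmolality = 2·Na + glucose/18 + urea + ethanol/3.7
= 2·141 + 127/18 + 4.6 + 381/3.7
= 282 + 7.06 + 4.60 + 102.97
= 396.63 mOsm/kg ≈ 396.6 mOsm/kg
Osmolar gap = measured − calculated = 395 − 396.6 = -1.6 mOsm/kg

-1.6 mOsm/kg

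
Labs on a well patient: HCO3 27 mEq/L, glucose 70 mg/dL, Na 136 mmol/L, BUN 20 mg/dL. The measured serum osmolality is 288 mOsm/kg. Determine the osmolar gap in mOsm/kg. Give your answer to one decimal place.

Calculated osmolality = 2·Na + glucose/18 + BUN/2.8
= 2·136 + 70/18 + 20/2.8
= 272 + 3.89 + 7.14
= 283.03 mOsm/kg ≈ 283.0 mOsm/kg
Osmolar gap = measured − calculated = 288 − 283.0 = 5.0 mOsm/kg

5.0 mOsm/kg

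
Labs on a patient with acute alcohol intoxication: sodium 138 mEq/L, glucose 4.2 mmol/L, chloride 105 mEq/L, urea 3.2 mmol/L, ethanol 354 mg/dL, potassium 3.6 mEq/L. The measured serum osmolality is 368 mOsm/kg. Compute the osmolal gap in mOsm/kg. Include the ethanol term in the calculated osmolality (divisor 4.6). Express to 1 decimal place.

Calculated osmolality = 2·Na + glucose + urea + ethanol/4.6
= 2·138 + 4.2 + 3.2 + 354/4.6
= 276 + 4.20 + 3.20 + 76.96
= 360.36 mOsm/kg ≈ 360.4 mOsm/kg
Osmolar gap = measured − calculated = 368 − 360.4 = 7.6 mOsm/kg

7.6 mOsm/kg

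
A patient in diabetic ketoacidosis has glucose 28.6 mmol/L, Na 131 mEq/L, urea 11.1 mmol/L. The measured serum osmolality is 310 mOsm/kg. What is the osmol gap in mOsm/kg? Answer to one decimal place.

Calculated osmolality = 2·Na + glucose + urea
= 2·131 + 28.6 + 11.1
= 262 + 28.60 + 11.10
= 301.7 mOsm/kg ≈ 301.7 mOsm/kg
Osmolar gap = measured − calculated = 310 − 301.7 = 8.3 mOsm/kg

8.3 mOsm/kg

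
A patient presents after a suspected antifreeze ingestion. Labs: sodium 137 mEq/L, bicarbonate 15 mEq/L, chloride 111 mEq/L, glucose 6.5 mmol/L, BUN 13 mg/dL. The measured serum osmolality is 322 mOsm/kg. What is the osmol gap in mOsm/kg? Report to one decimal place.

36.9 mOsm/kg

Calculated osmolality = 2·Na + glucose + BUN/2.8
= 2·137 + 6.5 + 13/2.8
= 274 + 6.50 + 4.64
= 285.14 mOsm/kg ≈ 285.1 mOsm/kg
Osmolar gap = measured − calculated = 322 − 285.1 = 36.9 mOsm/kg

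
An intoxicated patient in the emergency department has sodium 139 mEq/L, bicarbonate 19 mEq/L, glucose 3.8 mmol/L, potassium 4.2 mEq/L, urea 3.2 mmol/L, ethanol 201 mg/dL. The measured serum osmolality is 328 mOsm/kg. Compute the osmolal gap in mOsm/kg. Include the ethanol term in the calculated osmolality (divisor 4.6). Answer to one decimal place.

-0.7 mOsm/kg

Calculated osmolality = 2·Na + glucose + urea + ethanol/4.6
= 2·139 + 3.8 + 3.2 + 201/4.6
= 278 + 3.80 + 3.20 + 43.70
= 328.7 mOsm/kg ≈ 328.7 mOsm/kg
Osmolar gap = measured − calculated = 328 − 328.7 = -0.7 mOsm/kg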